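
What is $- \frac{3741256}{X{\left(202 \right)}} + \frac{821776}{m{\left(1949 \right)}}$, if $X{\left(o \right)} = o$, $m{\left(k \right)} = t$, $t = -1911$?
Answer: $- \frac{3657769484}{193011} \approx -18951.0$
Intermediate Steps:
$m{\left(k \right)} = -1911$
$- \frac{3741256}{X{\left(202 \right)}} + \frac{821776}{m{\left(1949 \right)}} = - \frac{3741256}{202} + \frac{821776}{-1911} = \left(-3741256\right) \frac{1}{202} + 821776 \left(- \frac{1}{1911}\right) = - \frac{1870628}{101} - \frac{821776}{1911} = - \frac{3657769484}{193011}$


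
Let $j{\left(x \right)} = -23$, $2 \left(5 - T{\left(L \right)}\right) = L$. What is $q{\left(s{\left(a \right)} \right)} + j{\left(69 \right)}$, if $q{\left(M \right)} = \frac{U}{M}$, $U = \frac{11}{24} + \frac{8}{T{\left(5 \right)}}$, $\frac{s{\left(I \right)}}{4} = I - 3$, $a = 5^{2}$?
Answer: $- \frac{242441}{10560} \approx -22.958$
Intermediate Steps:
$T{\left(L \right)} = 5 - \frac{L}{2}$
$a = 25$
$s{\left(I \right)} = -12 + 4 I$ ($s{\left(I \right)} = 4 \left(I - 3\right) = 4 \left(-3 + I\right) = -12 + 4 I$)
$U = \frac{439}{120}$ ($U = \frac{11}{24} + \frac{8}{5 - \frac{5}{2}} = 11 \cdot \frac{1}{24} + \frac{8}{5 - \frac{5}{2}} = \frac{11}{24} + \frac{8}{\frac{5}{2}} = \frac{11}{24} + 8 \cdot \frac{2}{5} = \frac{11}{24} + \frac{16}{5} = \frac{439}{120} \approx 3.6583$)
$q{\left(M \right)} = \frac{439}{120 M}$
$q{\left(s{\left(a \right)} \right)} + j{\left(69 \right)} = \frac{439}{120 \left(-12 + 4 \cdot 25\right)} - 23 = \frac{439}{120 \left(-12 + 100\right)} - 23 = \frac{439}{120 \cdot 88} - 23 = \frac{439}{120} \cdot \frac{1}{88} - 23 = \frac{439}{10560} - 23 = - \frac{242441}{10560}$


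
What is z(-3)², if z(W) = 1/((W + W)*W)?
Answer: 1/324 ≈ 0.0030864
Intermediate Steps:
z(W) = 1/(2*W²) (z(W) = 1/(((2*W))*W) = (1/(2*W))/W = 1/(2*W²))
z(-3)² = ((½)/(-3)²)² = ((½)*(⅑))² = (1/18)² = 1/324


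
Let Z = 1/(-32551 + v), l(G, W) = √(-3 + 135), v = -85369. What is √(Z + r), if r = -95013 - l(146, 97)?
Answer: √(-82572985922570 - 1738140800*√33)/29480 ≈ 308.26*I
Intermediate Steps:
l(G, W) = 2*√33 (l(G, W) = √132 = 2*√33)
r = -95013 - 2*√33 ≈ -95025.
Z = -1/117920 (Z = 1/(-32551 - 85369) = 1/(-117920) = -1/117920 ≈ -8.4803e-6)
√(Z + r) = √(-1/117920 + (-95013 - 2*√33)) = √(-11203932961/117920 - 2*√33)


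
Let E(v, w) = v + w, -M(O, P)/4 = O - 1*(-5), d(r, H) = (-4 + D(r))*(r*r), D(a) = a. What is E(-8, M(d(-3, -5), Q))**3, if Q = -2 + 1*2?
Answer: 11239424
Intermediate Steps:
d(r, H) = r**2*(-4 + r) (d(r, H) = (-4 + r)*(r*r) = (-4 + r)*r**2 = r**2*(-4 + r))
Q = 0 (Q = -2 + 2 = 0)
M(O, P) = -20 - 4*O (M(O, P) = -4*(O - 1*(-5)) = -4*(O + 5) = -4*(5 + O) = -20 - 4*O)
E(-8, M(d(-3, -5), Q))**3 = (-8 + (-20 - 4*(-3)**2*(-4 - 3)))**3 = (-8 + (-20 - 36*(-7)))**3 = (-8 + (-20 - 4*(-63)))**3 = (-8 + (-20 + 252))**3 = (-8 + 232)**3 = 224**3 = 11239424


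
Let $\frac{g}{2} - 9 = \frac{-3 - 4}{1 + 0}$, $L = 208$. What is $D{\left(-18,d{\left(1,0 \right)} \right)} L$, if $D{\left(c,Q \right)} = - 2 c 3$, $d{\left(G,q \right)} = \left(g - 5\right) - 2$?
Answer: $22464$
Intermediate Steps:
$g = 4$ ($g = 18 + 2 \frac{-3 - 4}{1 + 0} = 18 + 2 \left(- \frac{7}{1}\right) = 18 + 2 \left(\left(-7\right) 1\right) = 18 + 2 \left(-7\right) = 18 - 14 = 4$)
$d{\left(G,q \right)} = -3$ ($d{\left(G,q \right)} = \left(4 - 5\right) - 2 = -1 - 2 = -3$)
$D{\left(c,Q \right)} = - 6 c$
$D{\left(-18,d{\left(1,0 \right)} \right)} L = \left(-6\right) \left(-18\right) 208 = 108 \cdot 208 = 22464$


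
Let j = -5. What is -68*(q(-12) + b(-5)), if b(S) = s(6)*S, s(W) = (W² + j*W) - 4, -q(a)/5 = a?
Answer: -3400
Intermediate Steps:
q(a) = -5*a
s(W) = -4 + W² - 5*W (s(W) = (W² - 5*W) - 4 = -4 + W² - 5*W)
b(S) = 2*S (b(S) = (-4 + 6² - 5*6)*S = (-4 + 36 - 30)*S = 2*S)
-68*(q(-12) + b(-5)) = -68*(-5*(-12) + 2*(-5)) = -68*(60 - 10) = -68*50 = -3400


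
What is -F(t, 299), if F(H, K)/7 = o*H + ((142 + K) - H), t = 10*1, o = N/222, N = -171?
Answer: -109634/37 ≈ -2963.1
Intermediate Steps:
o = -57/74 (o = -171/222 = -171*1/222 = -57/74 ≈ -0.77027)
t = 10
F(H, K) = 994 + 7*K - 917*H/74 (F(H, K) = 7*(-57*H/74 + ((142 + K) - H)) = 7*(-57*H/74 + (142 + K - H)) = 7*(142 + K - 131*H/74) = 994 + 7*K - 917*H/74)
-F(t, 299) = -(994 + 7*299 - 917/74*10) = -(994 + 2093 - 4585/37) = -1*109634/37 = -109634/37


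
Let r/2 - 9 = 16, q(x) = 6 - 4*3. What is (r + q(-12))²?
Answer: 1936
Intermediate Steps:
q(x) = -6 (q(x) = 6 - 12 = -6)
r = 50 (r = 18 + 2*16 = 18 + 32 = 50)
(r + q(-12))² = (50 - 6)² = 44² = 1936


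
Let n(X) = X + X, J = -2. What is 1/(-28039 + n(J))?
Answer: -1/28043 ≈ -3.5660e-5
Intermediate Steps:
n(X) = 2*X
1/(-28039 + n(J)) = 1/(-28039 + 2*(-2)) = 1/(-28039 - 4) = 1/(-28043) = -1/28043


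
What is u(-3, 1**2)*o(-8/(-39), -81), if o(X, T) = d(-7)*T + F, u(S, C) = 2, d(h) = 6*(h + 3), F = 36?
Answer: 3960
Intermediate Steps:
d(h) = 18 + 6*h (d(h) = 6*(3 + h) = 18 + 6*h)
o(X, T) = 36 - 24*T (o(X, T) = (18 + 6*(-7))*T + 36 = (18 - 42)*T + 36 = -24*T + 36 = 36 - 24*T)
u(-3, 1**2)*o(-8/(-39), -81) = 2*(36 - 24*(-81)) = 2*(36 + 1944) = 2*1980 = 3960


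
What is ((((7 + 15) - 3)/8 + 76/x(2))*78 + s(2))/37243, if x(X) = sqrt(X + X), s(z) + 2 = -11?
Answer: 12545/148972 ≈ 0.084210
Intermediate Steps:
s(z) = -13 (s(z) = -2 - 11 = -13)
x(X) = sqrt(2)*sqrt(X) (x(X) = sqrt(2*X) = sqrt(2)*sqrt(X))
((((7 + 15) - 3)/8 + 76/x(2))*78 + s(2))/37243 = ((((7 + 15) - 3)/8 + 76/((sqrt(2)*sqrt(2))))*78 - 13)/37243 = (((22 - 3)*(1/8) + 76/2)*78 - 13)*(1/37243) = ((19*(1/8) + 76*(1/2))*78 - 13)*(1/37243) = ((19/8 + 38)*78 - 13)*(1/37243) = ((323/8)*78 - 13)*(1/37243) = (12597/4 - 13)*(1/37243) = (12545/4)*(1/37243) = 12545/148972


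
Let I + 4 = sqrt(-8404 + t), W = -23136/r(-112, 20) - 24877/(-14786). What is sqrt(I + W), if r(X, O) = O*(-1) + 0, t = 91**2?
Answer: sqrt(6309991223770 + 5465644900*I*sqrt(123))/73930 ≈ 33.978 + 0.1632*I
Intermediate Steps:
t = 8281
r(X, O) = -O (r(X, O) = -O + 0 = -O)
W = 85646609/73930 (W = -23136/((-1*20)) - 24877/(-14786) = -23136/(-20) - 24877*(-1/14786) = -23136*(-1/20) + 24877/14786 = 5784/5 + 24877/14786 = 85646609/73930 ≈ 1158.5)
I = -4 + I*sqrt(123) (I = -4 + sqrt(-8404 + 8281) = -4 + sqrt(-123) = -4 + I*sqrt(123) ≈ -4.0 + 11.091*I)
sqrt(I + W) = sqrt((-4 + I*sqrt(123)) + 85646609/73930) = sqrt(85350889/73930 + I*sqrt(123))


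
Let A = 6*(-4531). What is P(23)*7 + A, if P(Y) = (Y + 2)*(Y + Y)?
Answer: -19136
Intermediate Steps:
A = -27186
P(Y) = 2*Y*(2 + Y) (P(Y) = (2 + Y)*(2*Y) = 2*Y*(2 + Y))
P(23)*7 + A = (2*23*(2 + 23))*7 - 27186 = (2*23*25)*7 - 27186 = 1150*7 - 27186 = 8050 - 27186 = -19136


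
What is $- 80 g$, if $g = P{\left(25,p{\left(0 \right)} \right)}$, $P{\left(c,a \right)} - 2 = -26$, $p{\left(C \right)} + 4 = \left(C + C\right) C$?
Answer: $1920$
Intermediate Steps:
$p{\left(C \right)} = -4 + 2 C^{2}$ ($p{\left(C \right)} = -4 + \left(C + C\right) C = -4 + 2 C C = -4 + 2 C^{2}$)
$P{\left(c,a \right)} = -24$ ($P{\left(c,a \right)} = 2 - 26 = -24$)
$g = -24$
$- 80 g = \left(-80\right) \left(-24\right) = 1920$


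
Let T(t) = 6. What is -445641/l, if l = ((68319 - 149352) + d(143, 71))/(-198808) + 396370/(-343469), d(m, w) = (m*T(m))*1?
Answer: 30430321594394232/51263899885 ≈ 5.9360e+5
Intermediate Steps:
d(m, w) = 6*m (d(m, w) = (m*6)*1 = (6*m)*1 = 6*m)
l = -51263899885/68284384952 (l = ((68319 - 149352) + 6*143)/(-198808) + 396370/(-343469) = (-81033 + 858)*(-1/198808) + 396370*(-1/343469) = -80175*(-1/198808) - 396370/343469 = 80175/198808 - 396370/343469 = -51263899885/68284384952 ≈ -0.75074)
-445641/l = -445641/(-51263899885/68284384952) = -445641*(-68284384952/51263899885) = 30430321594394232/51263899885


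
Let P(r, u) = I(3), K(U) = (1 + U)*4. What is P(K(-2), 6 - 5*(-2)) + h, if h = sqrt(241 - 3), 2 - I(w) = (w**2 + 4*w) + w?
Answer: -22 + sqrt(238) ≈ -6.5728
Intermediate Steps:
I(w) = 2 - w**2 - 5*w (I(w) = 2 - ((w**2 + 4*w) + w) = 2 - (w**2 + 5*w) = 2 + (-w**2 - 5*w) = 2 - w**2 - 5*w)
K(U) = 4 + 4*U
P(r, u) = -22 (P(r, u) = 2 - 1*3**2 - 5*3 = 2 - 1*9 - 15 = 2 - 9 - 15 = -22)
h = sqrt(238) ≈ 15.427
P(K(-2), 6 - 5*(-2)) + h = -22 + sqrt(238)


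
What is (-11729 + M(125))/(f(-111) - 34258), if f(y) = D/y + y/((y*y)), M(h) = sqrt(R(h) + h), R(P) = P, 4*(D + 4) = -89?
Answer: 5207676/15210451 - 2220*sqrt(10)/15210451 ≈ 0.34191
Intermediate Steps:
D = -105/4 (D = -4 + (1/4)*(-89) = -4 - 89/4 = -105/4 ≈ -26.250)
M(h) = sqrt(2)*sqrt(h) (M(h) = sqrt(h + h) = sqrt(2*h) = sqrt(2)*sqrt(h))
f(y) = -101/(4*y) (f(y) = -105/(4*y) + y/((y*y)) = -105/(4*y) + y/(y**2) = -105/(4*y) + y/y**2 = -105/(4*y) + 1/y = -101/(4*y))
(-11729 + M(125))/(f(-111) - 34258) = (-11729 + sqrt(2)*sqrt(125))/(-101/4/(-111) - 34258) = (-11729 + sqrt(2)*(5*sqrt(5)))/(-101/4*(-1/111) - 34258) = (-11729 + 5*sqrt(10))/(101/444 - 34258) = (-11729 + 5*sqrt(10))/(-15210451/444) = (-11729 + 5*sqrt(10))*(-444/15210451) = 5207676/15210451 - 2220*sqrt(10)/15210451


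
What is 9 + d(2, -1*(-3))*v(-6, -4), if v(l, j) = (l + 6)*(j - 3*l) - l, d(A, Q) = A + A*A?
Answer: 45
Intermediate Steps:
d(A, Q) = A + A²
v(l, j) = -l + (6 + l)*(j - 3*l) (v(l, j) = (6 + l)*(j - 3*l) - l = -l + (6 + l)*(j - 3*l))
9 + d(2, -1*(-3))*v(-6, -4) = 9 + (2*(1 + 2))*(-19*(-6) - 3*(-6)² + 6*(-4) - 4*(-6)) = 9 + (2*3)*(114 - 3*36 - 24 + 24) = 9 + 6*(114 - 108 - 24 + 24) = 9 + 6*6 = 9 + 36 = 45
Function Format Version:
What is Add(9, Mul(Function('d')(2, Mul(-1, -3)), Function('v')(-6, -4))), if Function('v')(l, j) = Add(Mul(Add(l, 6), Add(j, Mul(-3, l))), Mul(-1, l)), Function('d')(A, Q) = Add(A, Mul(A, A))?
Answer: 45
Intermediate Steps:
Function('d')(A, Q) = Add(A, Pow(A, 2))
Function('v')(l, j) = Add(Mul(-1, l), Mul(Add(6, l), Add(j, Mul(-3, l)))) (Function('v')(l, j) = Add(Mul(Add(6, l), Add(j, Mul(-3, l))), Mul(-1, l)) = Add(Mul(-1, l), Mul(Add(6, l), Add(j, Mul(-3, l)))))
Add(9, Mul(Function('d')(2, Mul(-1, -3)), Function('v')(-6, -4))) = Add(9, Mul(Mul(2, Add(1, 2)), Add(Mul(-19, -6), Mul(-3, Pow(-6, 2)), Mul(6, -4), Mul(-4, -6)))) = Add(9, Mul(Mul(2, 3), Add(114, Mul(-3, 36), -24, 24))) = Add(9, Mul(6, Add(114, -108, -24, 24))) = Add(9, Mul(6, 6)) = Add(9, 36) = 45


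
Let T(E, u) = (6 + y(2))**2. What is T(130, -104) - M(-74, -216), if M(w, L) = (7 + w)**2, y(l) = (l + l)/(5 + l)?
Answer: -217845/49 ≈ -4445.8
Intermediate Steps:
y(l) = 2*l/(5 + l) (y(l) = (2*l)/(5 + l) = 2*l/(5 + l))
T(E, u) = 2116/49 (T(E, u) = (6 + 2*2/(5 + 2))**2 = (6 + 2*2/7)**2 = (6 + 2*2*(1/7))**2 = (6 + 4/7)**2 = (46/7)**2 = 2116/49)
T(130, -104) - M(-74, -216) = 2116/49 - (7 - 74)**2 = 2116/49 - 1*(-67)**2 = 2116/49 - 1*4489 = 2116/49 - 4489 = -217845/49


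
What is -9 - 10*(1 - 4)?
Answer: 21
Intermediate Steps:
-9 - 10*(1 - 4) = -9 - 10*(-3) = -9 + 30 = 21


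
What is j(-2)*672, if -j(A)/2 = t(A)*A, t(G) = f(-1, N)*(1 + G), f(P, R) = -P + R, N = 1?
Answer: -5376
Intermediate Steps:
f(P, R) = R - P
t(G) = 2 + 2*G (t(G) = (1 - 1*(-1))*(1 + G) = (1 + 1)*(1 + G) = 2*(1 + G) = 2 + 2*G)
j(A) = -2*A*(2 + 2*A) (j(A) = -2*(2 + 2*A)*A = -2*A*(2 + 2*A))
j(-2)*672 = -4*(-2)*(1 - 2)*672 = -4*(-2)*(-1)*672 = -8*672 = -5376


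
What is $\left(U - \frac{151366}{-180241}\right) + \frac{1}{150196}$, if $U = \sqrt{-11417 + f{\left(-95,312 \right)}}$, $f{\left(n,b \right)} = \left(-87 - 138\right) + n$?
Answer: $\frac{22734747977}{27071477236} + 11 i \sqrt{97} \approx 0.8398 + 108.34 i$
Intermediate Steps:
$f{\left(n,b \right)} = -225 + n$
$U = 11 i \sqrt{97}$ ($U = \sqrt{-11417 - 320} = \sqrt{-11737} = 11 i \sqrt{97} \approx 108.34 i$)
$\left(U - \frac{151366}{-180241}\right) + \frac{1}{150196} = \left(11 i \sqrt{97} - \frac{151366}{-180241}\right) + \frac{1}{150196} = \left(11 i \sqrt{97} - - \frac{151366}{180241}\right) + \frac{1}{150196} = \left(11 i \sqrt{97} + \frac{151366}{180241}\right) + \frac{1}{150196} = \left(\frac{151366}{180241} + 11 i \sqrt{97}\right) + \frac{1}{150196} = \frac{22734747977}{27071477236} + 11 i \sqrt{97}$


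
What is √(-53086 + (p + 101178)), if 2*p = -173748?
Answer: I*√38782 ≈ 196.93*I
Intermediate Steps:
p = -86874 (p = (½)*(-173748) = -86874)
√(-53086 + (p + 101178)) = √(-53086 + (-86874 + 101178)) = √(-53086 + 14304) = √(-38782) = I*√38782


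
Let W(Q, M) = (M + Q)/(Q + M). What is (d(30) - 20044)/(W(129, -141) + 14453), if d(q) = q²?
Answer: -9572/7227 ≈ -1.3245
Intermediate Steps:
W(Q, M) = 1 (W(Q, M) = (M + Q)/(M + Q) = 1)
(d(30) - 20044)/(W(129, -141) + 14453) = (30² - 20044)/(1 + 14453) = (900 - 20044)/14454 = -19144*1/14454 = -9572/7227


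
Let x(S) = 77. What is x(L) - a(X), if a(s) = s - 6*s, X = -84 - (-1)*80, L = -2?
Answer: 57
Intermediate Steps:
X = -4 (X = -84 - 1*(-80) = -84 + 80 = -4)
a(s) = -5*s
x(L) - a(X) = 77 - (-5)*(-4) = 77 - 1*20 = 77 - 20 = 57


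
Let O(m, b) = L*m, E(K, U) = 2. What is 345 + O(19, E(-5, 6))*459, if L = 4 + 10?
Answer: 122439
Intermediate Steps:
L = 14
O(m, b) = 14*m
345 + O(19, E(-5, 6))*459 = 345 + (14*19)*459 = 345 + 266*459 = 345 + 122094 = 122439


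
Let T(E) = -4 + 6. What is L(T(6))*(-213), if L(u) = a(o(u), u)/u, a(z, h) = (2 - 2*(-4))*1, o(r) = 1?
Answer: -1065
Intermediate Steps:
T(E) = 2
a(z, h) = 10 (a(z, h) = (2 + 8)*1 = 10*1 = 10)
L(u) = 10/u
L(T(6))*(-213) = (10/2)*(-213) = (10*(½))*(-213) = 5*(-213) = -1065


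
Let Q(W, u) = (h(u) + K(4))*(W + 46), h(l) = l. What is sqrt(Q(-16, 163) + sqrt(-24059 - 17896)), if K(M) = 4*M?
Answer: sqrt(5370 + I*sqrt(41955)) ≈ 73.294 + 1.397*I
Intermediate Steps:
Q(W, u) = (16 + u)*(46 + W) (Q(W, u) = (u + 4*4)*(W + 46) = (u + 16)*(46 + W) = (16 + u)*(46 + W))
sqrt(Q(-16, 163) + sqrt(-24059 - 17896)) = sqrt((736 + 16*(-16) + 46*163 - 16*163) + sqrt(-24059 - 17896)) = sqrt((736 - 256 + 7498 - 2608) + sqrt(-41955)) = sqrt(5370 + I*sqrt(41955))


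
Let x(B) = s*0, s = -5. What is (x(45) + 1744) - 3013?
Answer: -1269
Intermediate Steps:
x(B) = 0 (x(B) = -5*0 = 0)
(x(45) + 1744) - 3013 = (0 + 1744) - 3013 = 1744 - 3013 = -1269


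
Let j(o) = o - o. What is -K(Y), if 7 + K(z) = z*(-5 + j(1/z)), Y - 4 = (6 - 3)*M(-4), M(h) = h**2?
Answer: 267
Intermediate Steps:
Y = 52 (Y = 4 + (6 - 3)*(-4)**2 = 4 + 3*16 = 4 + 48 = 52)
j(o) = 0
K(z) = -7 - 5*z (K(z) = -7 + z*(-5 + 0) = -7 + z*(-5) = -7 - 5*z)
-K(Y) = -(-7 - 5*52) = -(-7 - 260) = -1*(-267) = 267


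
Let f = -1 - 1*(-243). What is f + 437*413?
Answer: 180723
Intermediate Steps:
f = 242 (f = -1 + 243 = 242)
f + 437*413 = 242 + 437*413 = 242 + 180481 = 180723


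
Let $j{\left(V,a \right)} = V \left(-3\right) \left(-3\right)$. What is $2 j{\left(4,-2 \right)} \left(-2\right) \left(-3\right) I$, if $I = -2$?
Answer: $-864$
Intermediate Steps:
$j{\left(V,a \right)} = 9 V$ ($j{\left(V,a \right)} = - 3 V \left(-3\right) = 9 V$)
$2 j{\left(4,-2 \right)} \left(-2\right) \left(-3\right) I = 2 \cdot 9 \cdot 4 \left(-2\right) \left(-3\right) \left(-2\right) = 2 \cdot 36 \left(-2\right) \left(-3\right) \left(-2\right) = 72 \left(-2\right) \left(-3\right) \left(-2\right) = \left(-144\right) \left(-3\right) \left(-2\right) = 432 \left(-2\right) = -864$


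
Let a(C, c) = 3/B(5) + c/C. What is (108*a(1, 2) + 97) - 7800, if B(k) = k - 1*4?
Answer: -7163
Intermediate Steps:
B(k) = -4 + k (B(k) = k - 4 = -4 + k)
a(C, c) = 3 + c/C (a(C, c) = 3/(-4 + 5) + c/C = 3/1 + c/C = 3*1 + c/C = 3 + c/C)
(108*a(1, 2) + 97) - 7800 = (108*(3 + 2/1) + 97) - 7800 = (108*(3 + 2*1) + 97) - 7800 = (108*(3 + 2) + 97) - 7800 = (108*5 + 97) - 7800 = (540 + 97) - 7800 = 637 - 7800 = -7163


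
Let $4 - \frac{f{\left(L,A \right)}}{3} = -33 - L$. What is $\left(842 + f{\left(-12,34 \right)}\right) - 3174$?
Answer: $-2257$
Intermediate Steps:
$f{\left(L,A \right)} = 111 + 3 L$ ($f{\left(L,A \right)} = 12 - 3 \left(-33 - L\right) = 12 + \left(99 + 3 L\right) = 111 + 3 L$)
$\left(842 + f{\left(-12,34 \right)}\right) - 3174 = \left(842 + \left(111 + 3 \left(-12\right)\right)\right) - 3174 = \left(842 + \left(111 - 36\right)\right) - 3174 = \left(842 + 75\right) - 3174 = 917 - 3174 = -2257$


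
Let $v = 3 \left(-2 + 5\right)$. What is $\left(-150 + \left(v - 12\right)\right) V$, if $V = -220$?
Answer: $33660$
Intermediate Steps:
$v = 9$ ($v = 3 \cdot 3 = 9$)
$\left(-150 + \left(v - 12\right)\right) V = \left(-150 + \left(9 - 12\right)\right) \left(-220\right) = \left(-150 - 3\right) \left(-220\right) = \left(-153\right) \left(-220\right) = 33660$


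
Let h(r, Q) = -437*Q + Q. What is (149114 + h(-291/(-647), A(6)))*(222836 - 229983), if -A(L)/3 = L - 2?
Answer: -1103110862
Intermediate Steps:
A(L) = 6 - 3*L (A(L) = -3*(L - 2) = -3*(-2 + L) = 6 - 3*L)
h(r, Q) = -436*Q
(149114 + h(-291/(-647), A(6)))*(222836 - 229983) = (149114 - 436*(6 - 3*6))*(222836 - 229983) = (149114 - 436*(6 - 18))*(-7147) = (149114 - 436*(-12))*(-7147) = (149114 + 5232)*(-7147) = 154346*(-7147) = -1103110862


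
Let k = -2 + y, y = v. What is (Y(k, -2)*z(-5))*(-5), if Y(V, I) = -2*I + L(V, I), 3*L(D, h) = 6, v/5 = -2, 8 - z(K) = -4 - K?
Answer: -210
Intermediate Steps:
z(K) = 12 + K (z(K) = 8 - (-4 - K) = 8 + (4 + K) = 12 + K)
v = -10 (v = 5*(-2) = -10)
y = -10
L(D, h) = 2 (L(D, h) = (⅓)*6 = 2)
k = -12 (k = -2 - 10 = -12)
Y(V, I) = 2 - 2*I (Y(V, I) = -2*I + 2 = 2 - 2*I)
(Y(k, -2)*z(-5))*(-5) = ((2 - 2*(-2))*(12 - 5))*(-5) = ((2 + 4)*7)*(-5) = (6*7)*(-5) = 42*(-5) = -210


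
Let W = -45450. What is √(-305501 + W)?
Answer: I*√350951 ≈ 592.41*I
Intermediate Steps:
√(-305501 + W) = √(-305501 - 45450) = √(-350951) = I*√350951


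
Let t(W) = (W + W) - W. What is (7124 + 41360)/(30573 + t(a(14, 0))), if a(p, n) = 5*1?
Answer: 24242/15289 ≈ 1.5856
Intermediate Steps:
a(p, n) = 5
t(W) = W (t(W) = 2*W - W = W)
(7124 + 41360)/(30573 + t(a(14, 0))) = (7124 + 41360)/(30573 + 5) = 48484/30578 = 48484*(1/30578) = 24242/15289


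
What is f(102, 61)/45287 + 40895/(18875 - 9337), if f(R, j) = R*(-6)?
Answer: 1846174609/431947406 ≈ 4.2741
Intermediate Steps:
f(R, j) = -6*R
f(102, 61)/45287 + 40895/(18875 - 9337) = -6*102/45287 + 40895/(18875 - 9337) = -612*1/45287 + 40895/9538 = -612/45287 + 40895*(1/9538) = -612/45287 + 40895/9538 = 1846174609/431947406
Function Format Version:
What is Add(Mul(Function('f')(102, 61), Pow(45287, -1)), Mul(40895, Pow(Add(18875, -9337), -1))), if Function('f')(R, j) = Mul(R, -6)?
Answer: Rational(1846174609, 431947406) ≈ 4.2741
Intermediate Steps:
Function('f')(R, j) = Mul(-6, R)
Add(Mul(Function('f')(102, 61), Pow(45287, -1)), Mul(40895, Pow(Add(18875, -9337), -1))) = Add(Mul(Mul(-6, 102), Pow(45287, -1)), Mul(40895, Pow(Add(18875, -9337), -1))) = Add(Mul(-612, Rational(1, 45287)), Mul(40895, Pow(9538, -1))) = Add(Rational(-612, 45287), Mul(40895, Rational(1, 9538))) = Add(Rational(-612, 45287), Rational(40895, 9538)) = Rational(1846174609, 431947406)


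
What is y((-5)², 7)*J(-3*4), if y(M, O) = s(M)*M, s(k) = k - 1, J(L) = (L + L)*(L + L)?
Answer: 345600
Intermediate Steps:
J(L) = 4*L² (J(L) = (2*L)*(2*L) = 4*L²)
s(k) = -1 + k
y(M, O) = M*(-1 + M) (y(M, O) = (-1 + M)*M = M*(-1 + M))
y((-5)², 7)*J(-3*4) = ((-5)²*(-1 + (-5)²))*(4*(-3*4)²) = (25*(-1 + 25))*(4*(-12)²) = (25*24)*(4*144) = 600*576 = 345600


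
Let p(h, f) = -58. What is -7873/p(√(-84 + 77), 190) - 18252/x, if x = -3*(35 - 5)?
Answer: 98177/290 ≈ 338.54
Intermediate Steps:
x = -90 (x = -3*30 = -90)
-7873/p(√(-84 + 77), 190) - 18252/x = -7873/(-58) - 18252/(-90) = -7873*(-1/58) - 18252*(-1/90) = 7873/58 + 1014/5 = 98177/290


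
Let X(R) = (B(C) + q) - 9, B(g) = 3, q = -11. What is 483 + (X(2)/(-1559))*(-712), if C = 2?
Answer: 740893/1559 ≈ 475.24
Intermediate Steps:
X(R) = -17 (X(R) = (3 - 11) - 9 = -8 - 9 = -17)
483 + (X(2)/(-1559))*(-712) = 483 - 17/(-1559)*(-712) = 483 - 17*(-1/1559)*(-712) = 483 + (17/1559)*(-712) = 483 - 12104/1559 = 740893/1559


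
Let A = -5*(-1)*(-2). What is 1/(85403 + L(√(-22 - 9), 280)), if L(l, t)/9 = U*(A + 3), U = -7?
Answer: 1/85844 ≈ 1.1649e-5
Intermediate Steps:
A = -10 (A = 5*(-2) = -10)
L(l, t) = 441 (L(l, t) = 9*(-7*(-10 + 3)) = 9*(-7*(-7)) = 9*49 = 441)
1/(85403 + L(√(-22 - 9), 280)) = 1/(85403 + 441) = 1/85844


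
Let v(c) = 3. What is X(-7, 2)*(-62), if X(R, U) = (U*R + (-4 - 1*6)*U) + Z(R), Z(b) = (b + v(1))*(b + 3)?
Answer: 1116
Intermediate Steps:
Z(b) = (3 + b)² (Z(b) = (b + 3)*(b + 3) = (3 + b)*(3 + b) = (3 + b)²)
X(R, U) = 9 + R² - 10*U + 6*R + R*U (X(R, U) = (U*R + (-4 - 1*6)*U) + (9 + R² + 6*R) = (R*U + (-4 - 6)*U) + (9 + R² + 6*R) = (R*U - 10*U) + (9 + R² + 6*R) = (-10*U + R*U) + (9 + R² + 6*R) = 9 + R² - 10*U + 6*R + R*U)
X(-7, 2)*(-62) = (9 + (-7)² - 10*2 + 6*(-7) - 7*2)*(-62) = (9 + 49 - 20 - 42 - 14)*(-62) = -18*(-62) = 1116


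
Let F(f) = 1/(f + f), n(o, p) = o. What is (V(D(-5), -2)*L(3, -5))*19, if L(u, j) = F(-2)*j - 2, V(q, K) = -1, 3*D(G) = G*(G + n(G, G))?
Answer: 57/4 ≈ 14.250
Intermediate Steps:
D(G) = 2*G²/3 (D(G) = (G*(G + G))/3 = (G*(2*G))/3 = (2*G²)/3 = 2*G²/3)
F(f) = 1/(2*f)
L(u, j) = -2 - j/4 (L(u, j) = ((½)/(-2))*j - 2 = ((½)*(-½))*j - 2 = -j/4 - 2 = -2 - j/4)
(V(D(-5), -2)*L(3, -5))*19 = -(-2 - ¼*(-5))*19 = -(-2 + 5/4)*19 = -1*(-¾)*19 = (¾)*19 = 57/4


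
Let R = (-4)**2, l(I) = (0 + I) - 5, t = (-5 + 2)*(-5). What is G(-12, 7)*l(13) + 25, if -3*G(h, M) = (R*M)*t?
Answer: -4455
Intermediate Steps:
t = 15 (t = -3*(-5) = 15)
l(I) = -5 + I (l(I) = I - 5 = -5 + I)
R = 16
G(h, M) = -80*M (G(h, M) = -16*M*15/3 = -80*M)
G(-12, 7)*l(13) + 25 = (-80*7)*(-5 + 13) + 25 = -560*8 + 25 = -4480 + 25 = -4455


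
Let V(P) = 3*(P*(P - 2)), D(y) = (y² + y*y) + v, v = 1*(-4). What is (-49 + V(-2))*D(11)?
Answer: -5950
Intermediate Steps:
v = -4
D(y) = -4 + 2*y² (D(y) = (y² + y*y) - 4 = (y² + y²) - 4 = 2*y² - 4 = -4 + 2*y²)
V(P) = 3*P*(-2 + P) (V(P) = 3*(P*(-2 + P)) = 3*P*(-2 + P))
(-49 + V(-2))*D(11) = (-49 + 3*(-2)*(-2 - 2))*(-4 + 2*11²) = (-49 + 3*(-2)*(-4))*(-4 + 2*121) = (-49 + 24)*(-4 + 242) = -25*238 = -5950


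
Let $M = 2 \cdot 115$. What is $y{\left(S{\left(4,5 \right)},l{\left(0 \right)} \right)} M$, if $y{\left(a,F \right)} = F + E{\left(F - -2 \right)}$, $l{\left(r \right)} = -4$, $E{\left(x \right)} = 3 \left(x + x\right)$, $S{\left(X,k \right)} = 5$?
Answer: $-3680$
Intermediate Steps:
$E{\left(x \right)} = 6 x$ ($E{\left(x \right)} = 3 \cdot 2 x = 6 x$)
$M = 230$
$y{\left(a,F \right)} = 12 + 7 F$ ($y{\left(a,F \right)} = F + 6 \left(F - -2\right) = F + 6 \left(F + 2\right) = F + 6 \left(2 + F\right) = F + \left(12 + 6 F\right) = 12 + 7 F$)
$y{\left(S{\left(4,5 \right)},l{\left(0 \right)} \right)} M = \left(12 + 7 \left(-4\right)\right) 230 = \left(12 - 28\right) 230 = \left(-16\right) 230 = -3680$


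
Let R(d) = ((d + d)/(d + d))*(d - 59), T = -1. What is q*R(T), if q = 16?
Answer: -960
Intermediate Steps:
R(d) = -59 + d (R(d) = ((2*d)/((2*d)))*(-59 + d) = ((2*d)*(1/(2*d)))*(-59 + d) = 1*(-59 + d) = -59 + d)
q*R(T) = 16*(-59 - 1) = 16*(-60) = -960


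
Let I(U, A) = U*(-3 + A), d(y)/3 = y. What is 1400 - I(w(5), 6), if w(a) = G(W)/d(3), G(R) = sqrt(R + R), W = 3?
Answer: 1400 - sqrt(6)/3 ≈ 1399.2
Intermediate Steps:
d(y) = 3*y
G(R) = sqrt(2)*sqrt(R) (G(R) = sqrt(2*R) = sqrt(2)*sqrt(R))
w(a) = sqrt(6)/9 (w(a) = (sqrt(2)*sqrt(3))/((3*3)) = sqrt(6)/9)
1400 - I(w(5), 6) = 1400 - sqrt(6)/9*(-3 + 6) = 1400 - sqrt(6)/9*3 = 1400 - sqrt(6)/3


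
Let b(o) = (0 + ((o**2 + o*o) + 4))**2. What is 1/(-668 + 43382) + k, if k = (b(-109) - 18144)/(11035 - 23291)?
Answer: -3015633023089/65437848 ≈ -46084.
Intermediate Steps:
b(o) = (4 + 2*o**2)**2 (b(o) = (0 + ((o**2 + o**2) + 4))**2 = (0 + (2*o**2 + 4))**2 = (0 + (4 + 2*o**2))**2 = (4 + 2*o**2)**2)
k = -141201153/3064 (k = (4*(2 + (-109)**2)**2 - 18144)/(11035 - 23291) = (4*(2 + 11881)**2 - 18144)/(-12256) = (4*11883**2 - 18144)*(-1/12256) = (4*141205689 - 18144)*(-1/12256) = (564822756 - 18144)*(-1/12256) = 564804612*(-1/12256) = -141201153/3064 ≈ -46084.)
1/(-668 + 43382) + k = 1/(-668 + 43382) - 141201153/3064 = 1/42714 - 141201153/3064 = -3015633023089/65437848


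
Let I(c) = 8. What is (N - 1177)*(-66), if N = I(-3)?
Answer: 77154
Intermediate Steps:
N = 8
(N - 1177)*(-66) = (8 - 1177)*(-66) = -1169*(-66) = 77154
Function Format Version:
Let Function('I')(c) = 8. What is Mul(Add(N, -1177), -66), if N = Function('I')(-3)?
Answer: 77154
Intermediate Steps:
N = 8
Mul(Add(N, -1177), -66) = Mul(Add(8, -1177), -66) = Mul(-1169, -66) = 77154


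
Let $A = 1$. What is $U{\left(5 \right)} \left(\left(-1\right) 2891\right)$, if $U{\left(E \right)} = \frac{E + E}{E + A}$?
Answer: $- \frac{14455}{3} \approx -4818.3$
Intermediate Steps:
$U{\left(E \right)} = \frac{2 E}{1 + E}$ ($U{\left(E \right)} = \frac{E + E}{E + 1} = \frac{2 E}{1 + E}$)
$U{\left(5 \right)} \left(\left(-1\right) 2891\right) = 2 \cdot 5 \frac{1}{1 + 5} \left(\left(-1\right) 2891\right) = 2 \cdot 5 \cdot \frac{1}{6} \left(-2891\right) = \frac{5}{3} \left(-2891\right) = - \frac{14455}{3}$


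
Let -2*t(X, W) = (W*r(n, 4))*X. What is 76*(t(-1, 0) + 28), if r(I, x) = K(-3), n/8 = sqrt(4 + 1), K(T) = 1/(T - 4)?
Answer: 2128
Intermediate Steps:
K(T) = 1/(-4 + T)
n = 8*sqrt(5) (n = 8*sqrt(4 + 1) = 8*sqrt(5) ≈ 17.889)
r(I, x) = -1/7 (r(I, x) = 1/(-4 - 3) = 1/(-7) = -1/7)
t(X, W) = W*X/14 (t(X, W) = -W*(-1/7)*X/2 = -(-W/7)*X/2 = -(-1)*W*X/14 = W*X/14)
76*(t(-1, 0) + 28) = 76*((1/14)*0*(-1) + 28) = 76*(0 + 28) = 76*28 = 2128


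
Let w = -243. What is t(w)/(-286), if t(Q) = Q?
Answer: 243/286 ≈ 0.84965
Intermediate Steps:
t(w)/(-286) = -243/(-286) = -243*(-1/286) = 243/286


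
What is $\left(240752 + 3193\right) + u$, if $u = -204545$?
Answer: $39400$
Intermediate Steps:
$\left(240752 + 3193\right) + u = \left(240752 + 3193\right) - 204545 = 243945 - 204545 = 39400$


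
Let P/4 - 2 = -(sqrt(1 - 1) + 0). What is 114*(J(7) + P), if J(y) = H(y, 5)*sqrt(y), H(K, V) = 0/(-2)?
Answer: 912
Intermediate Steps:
H(K, V) = 0 (H(K, V) = 0*(-1/2) = 0)
P = 8 (P = 8 + 4*(-(sqrt(1 - 1) + 0)) = 8 + 4*(-(sqrt(0) + 0)) = 8 + 4*(-(0 + 0)) = 8 + 4*(-1*0) = 8 + 4*0 = 8 + 0 = 8)
J(y) = 0 (J(y) = 0*sqrt(y) = 0)
114*(J(7) + P) = 114*(0 + 8) = 114*8 = 912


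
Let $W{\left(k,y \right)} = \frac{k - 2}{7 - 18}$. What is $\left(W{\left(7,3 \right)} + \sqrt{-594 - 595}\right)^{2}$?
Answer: $\frac{\left(5 - 11 i \sqrt{1189}\right)^{2}}{121} \approx -1188.8 - 31.347 i$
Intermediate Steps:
$W{\left(k,y \right)} = \frac{2}{11} - \frac{k}{11}$ ($W{\left(k,y \right)} = \frac{-2 + k}{-11} = \left(-2 + k\right) \left(- \frac{1}{11}\right) = \frac{2}{11} - \frac{k}{11}$)
$\left(W{\left(7,3 \right)} + \sqrt{-594 - 595}\right)^{2} = \left(\left(\frac{2}{11} - \frac{7}{11}\right) + \sqrt{-594 - 595}\right)^{2} = \left(\left(\frac{2}{11} - \frac{7}{11}\right) + \sqrt{-1189}\right)^{2} = \left(- \frac{5}{11} + i \sqrt{1189}\right)^{2}$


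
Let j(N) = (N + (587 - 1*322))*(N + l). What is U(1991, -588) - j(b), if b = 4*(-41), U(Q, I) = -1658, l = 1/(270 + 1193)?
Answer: 21807377/1463 ≈ 14906.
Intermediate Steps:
l = 1/1463 ≈ 0.00068353
b = -164
j(N) = (265 + N)*(1/1463 + N) (j(N) = (N + (587 - 1*322))*(N + 1/1463) = (N + (587 - 322))*(1/1463 + N) = (N + 265)*(1/1463 + N) = (265 + N)*(1/1463 + N))
U(1991, -588) - j(b) = -1658 - (265/1463 + (-164)**2 + (387696/1463)*(-164)) = -1658 - (265/1463 + 26896 - 63582144/1463) = -1658 - 1*(-24233031/1463) = -1658 + 24233031/1463 = 21807377/1463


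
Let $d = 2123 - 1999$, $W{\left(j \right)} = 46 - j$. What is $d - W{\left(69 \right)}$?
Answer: $147$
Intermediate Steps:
$d = 124$
$d - W{\left(69 \right)} = 124 - \left(46 - 69\right) = 124 - -23 = 124 + 23 = 147$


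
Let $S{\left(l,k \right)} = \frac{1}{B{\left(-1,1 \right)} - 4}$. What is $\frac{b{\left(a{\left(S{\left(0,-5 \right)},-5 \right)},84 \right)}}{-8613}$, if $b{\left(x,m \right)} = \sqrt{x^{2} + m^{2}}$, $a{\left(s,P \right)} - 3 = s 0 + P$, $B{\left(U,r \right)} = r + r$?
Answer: $- \frac{2 \sqrt{1765}}{8613} \approx -0.0097555$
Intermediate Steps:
$B{\left(U,r \right)} = 2 r$
$S{\left(l,k \right)} = - \frac{1}{2}$ ($S{\left(l,k \right)} = \frac{1}{2 \cdot 1 - 4} = \frac{1}{2 - 4} = \frac{1}{-2} = - \frac{1}{2}$)
$a{\left(s,P \right)} = 3 + P$ ($a{\left(s,P \right)} = 3 + \left(s 0 + P\right) = 3 + \left(0 + P\right) = 3 + P$)
$b{\left(x,m \right)} = \sqrt{m^{2} + x^{2}}$
$\frac{b{\left(a{\left(S{\left(0,-5 \right)},-5 \right)},84 \right)}}{-8613} = \frac{\sqrt{84^{2} + \left(3 - 5\right)^{2}}}{-8613} = \sqrt{7056 + \left(-2\right)^{2}} \left(- \frac{1}{8613}\right) = \sqrt{7056 + 4} \left(- \frac{1}{8613}\right) = \sqrt{7060} \left(- \frac{1}{8613}\right) = 2 \sqrt{1765} \left(- \frac{1}{8613}\right) = - \frac{2 \sqrt{1765}}{8613}$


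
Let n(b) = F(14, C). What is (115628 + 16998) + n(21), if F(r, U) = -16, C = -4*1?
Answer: 132610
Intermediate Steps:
C = -4
n(b) = -16
(115628 + 16998) + n(21) = (115628 + 16998) - 16 = 132626 - 16 = 132610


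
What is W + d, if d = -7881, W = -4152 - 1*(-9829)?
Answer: -2204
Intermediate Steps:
W = 5677 (W = -4152 + 9829 = 5677)
W + d = 5677 - 7881 = -2204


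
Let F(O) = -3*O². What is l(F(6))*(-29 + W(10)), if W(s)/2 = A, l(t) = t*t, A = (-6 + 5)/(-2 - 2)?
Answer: -332424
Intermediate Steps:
A = ¼ (A = -1/(-4) = -1*(-¼) = ¼ ≈ 0.25000)
l(t) = t²
W(s) = ½ (W(s) = 2*(¼) = ½)
l(F(6))*(-29 + W(10)) = (-3*6²)²*(-29 + ½) = (-3*36)²*(-57/2) = (-108)²*(-57/2) = 11664*(-57/2) = -332424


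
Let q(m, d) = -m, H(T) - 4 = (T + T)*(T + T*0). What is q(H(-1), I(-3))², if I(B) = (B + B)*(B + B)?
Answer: 36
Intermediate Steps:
I(B) = 4*B² (I(B) = (2*B)*(2*B) = 4*B²)
H(T) = 4 + 2*T² (H(T) = 4 + (T + T)*(T + T*0) = 4 + (2*T)*(T + 0) = 4 + (2*T)*T = 4 + 2*T²)
q(H(-1), I(-3))² = (-(4 + 2*(-1)²))² = (-(4 + 2*1))² = (-(4 + 2))² = (-1*6)² = (-6)² = 36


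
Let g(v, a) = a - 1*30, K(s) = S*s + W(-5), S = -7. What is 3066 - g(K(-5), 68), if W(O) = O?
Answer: 3028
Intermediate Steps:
K(s) = -5 - 7*s (K(s) = -7*s - 5 = -5 - 7*s)
g(v, a) = -30 + a (g(v, a) = a - 30 = -30 + a)
3066 - g(K(-5), 68) = 3066 - (-30 + 68) = 3066 - 1*38 = 3066 - 38 = 3028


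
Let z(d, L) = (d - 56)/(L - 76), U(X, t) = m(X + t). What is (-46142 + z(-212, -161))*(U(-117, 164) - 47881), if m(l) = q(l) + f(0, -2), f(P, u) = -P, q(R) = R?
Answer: 523083253924/237 ≈ 2.2071e+9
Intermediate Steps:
m(l) = l (m(l) = l - 1*0 = l + 0 = l)
U(X, t) = X + t
z(d, L) = (-56 + d)/(-76 + L)
(-46142 + z(-212, -161))*(U(-117, 164) - 47881) = (-46142 + (-56 - 212)/(-76 - 161))*((-117 + 164) - 47881) = (-46142 - 268/(-237))*(47 - 47881) = (-46142 - 1/237*(-268))*(-47834) = (-46142 + 268/237)*(-47834) = -10935386/237*(-47834) = 523083253924/237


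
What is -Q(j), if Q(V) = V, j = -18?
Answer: 18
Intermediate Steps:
-Q(j) = -1*(-18) = 18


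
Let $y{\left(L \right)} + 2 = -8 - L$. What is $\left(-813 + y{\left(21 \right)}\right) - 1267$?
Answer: $-2111$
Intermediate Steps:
$y{\left(L \right)} = -10 - L$ ($y{\left(L \right)} = -2 - \left(8 + L\right) = -10 - L$)
$\left(-813 + y{\left(21 \right)}\right) - 1267 = \left(-813 - 31\right) - 1267 = -844 - 1267 = -2111$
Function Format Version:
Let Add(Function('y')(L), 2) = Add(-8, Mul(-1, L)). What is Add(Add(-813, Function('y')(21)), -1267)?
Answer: -2111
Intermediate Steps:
Function('y')(L) = Add(-10, Mul(-1, L)) (Function('y')(L) = Add(-2, Add(-8, Mul(-1, L))) = Add(-10, Mul(-1, L)))
Add(Add(-813, Function('y')(21)), -1267) = Add(Add(-813, Add(-10, Mul(-1, 21))), -1267) = Add(Add(-813, Add(-10, -21)), -1267) = Add(Add(-813, -31), -1267) = Add(-844, -1267) = -2111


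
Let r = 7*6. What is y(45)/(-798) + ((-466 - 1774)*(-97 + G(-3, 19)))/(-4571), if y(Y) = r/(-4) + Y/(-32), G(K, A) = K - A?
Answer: -324054029/5558336 ≈ -58.301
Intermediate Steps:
r = 42
y(Y) = -21/2 - Y/32 (y(Y) = 42/(-4) + Y/(-32) = 42*(-1/4) + Y*(-1/32) = -21/2 - Y/32)
y(45)/(-798) + ((-466 - 1774)*(-97 + G(-3, 19)))/(-4571) = (-21/2 - 1/32*45)/(-798) + ((-466 - 1774)*(-97 + (-3 - 1*19)))/(-4571) = (-21/2 - 45/32)*(-1/798) - 2240*(-97 + (-3 - 19))*(-1/4571) = -381/32*(-1/798) - 2240*(-97 - 22)*(-1/4571) = 127/8512 - 2240*(-119)*(-1/4571) = 127/8512 + 266560*(-1/4571) = 127/8512 - 38080/653 = -324054029/5558336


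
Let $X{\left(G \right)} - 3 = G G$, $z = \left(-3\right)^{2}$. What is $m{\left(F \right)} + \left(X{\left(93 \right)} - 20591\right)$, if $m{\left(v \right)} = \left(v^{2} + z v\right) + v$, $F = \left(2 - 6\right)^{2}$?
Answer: $-11523$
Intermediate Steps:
$z = 9$
$F = 16$ ($F = \left(-4\right)^{2} = 16$)
$X{\left(G \right)} = 3 + G^{2}$ ($X{\left(G \right)} = 3 + G G = 3 + G^{2}$)
$m{\left(v \right)} = v^{2} + 10 v$ ($m{\left(v \right)} = \left(v^{2} + 9 v\right) + v = v^{2} + 10 v$)
$m{\left(F \right)} + \left(X{\left(93 \right)} - 20591\right) = 16 \left(10 + 16\right) + \left(\left(3 + 93^{2}\right) - 20591\right) = 16 \cdot 26 + \left(\left(3 + 8649\right) - 20591\right) = 416 + \left(8652 - 20591\right) = 416 - 11939 = -11523$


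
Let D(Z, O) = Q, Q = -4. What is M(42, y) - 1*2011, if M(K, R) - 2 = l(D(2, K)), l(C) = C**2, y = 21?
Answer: -1993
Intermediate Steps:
D(Z, O) = -4
M(K, R) = 18 (M(K, R) = 2 + (-4)**2 = 2 + 16 = 18)
M(42, y) - 1*2011 = 18 - 1*2011 = 18 - 2011 = -1993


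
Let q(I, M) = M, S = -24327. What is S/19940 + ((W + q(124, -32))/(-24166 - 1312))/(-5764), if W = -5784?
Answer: -446582778353/366036566060 ≈ -1.2200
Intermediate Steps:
S/19940 + ((W + q(124, -32))/(-24166 - 1312))/(-5764) = -24327/19940 + ((-5784 - 32)/(-24166 - 1312))/(-5764) = -24327*1/19940 - 5816/(-25478)*(-1/5764) = -24327/19940 - 5816*(-1/25478)*(-1/5764) = -24327/19940 + (2908/12739)*(-1/5764) = -24327/19940 - 727/18356899 = -446582778353/366036566060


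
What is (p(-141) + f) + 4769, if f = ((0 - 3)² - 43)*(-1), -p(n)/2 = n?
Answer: 5085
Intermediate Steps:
p(n) = -2*n
f = 34 (f = ((-3)² - 43)*(-1) = (9 - 43)*(-1) = -34*(-1) = 34)
(p(-141) + f) + 4769 = (-2*(-141) + 34) + 4769 = (282 + 34) + 4769 = 316 + 4769 = 5085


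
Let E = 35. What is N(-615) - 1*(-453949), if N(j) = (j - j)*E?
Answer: 453949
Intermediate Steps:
N(j) = 0 (N(j) = (j - j)*35 = 0*35 = 0)
N(-615) - 1*(-453949) = 0 - 1*(-453949) = 0 + 453949 = 453949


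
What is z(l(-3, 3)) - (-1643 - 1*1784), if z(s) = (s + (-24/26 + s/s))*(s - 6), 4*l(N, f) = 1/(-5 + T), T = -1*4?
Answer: 57733105/16848 ≈ 3426.7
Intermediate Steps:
T = -4
l(N, f) = -1/36 (l(N, f) = 1/(4*(-5 - 4)) = (1/4)/(-9) = (1/4)*(-1/9) = -1/36)
z(s) = (-6 + s)*(1/13 + s) (z(s) = (s + (-24*1/26 + 1))*(-6 + s) = (s + (-12/13 + 1))*(-6 + s) = (s + 1/13)*(-6 + s) = (1/13 + s)*(-6 + s) = (-6 + s)*(1/13 + s))
z(l(-3, 3)) - (-1643 - 1*1784) = (-6/13 + (-1/36)**2 - 77/13*(-1/36)) - (-1643 - 1*1784) = (-6/13 + 1/1296 + 77/468) - (-1643 - 1784) = -4991/16848 - 1*(-3427) = -4991/16848 + 3427 = 57733105/16848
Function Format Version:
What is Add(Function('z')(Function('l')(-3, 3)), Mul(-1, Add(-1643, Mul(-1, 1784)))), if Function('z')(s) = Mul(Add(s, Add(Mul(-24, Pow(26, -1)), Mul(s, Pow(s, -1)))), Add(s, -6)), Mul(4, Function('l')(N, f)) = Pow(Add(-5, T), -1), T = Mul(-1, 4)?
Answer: Rational(57733105, 16848) ≈ 3426.7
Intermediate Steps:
T = -4
Function('l')(N, f) = Rational(-1, 36) (Function('l')(N, f) = Mul(Rational(1, 4), Pow(Add(-5, -4), -1)) = Mul(Rational(1, 4), Pow(-9, -1)) = Mul(Rational(1, 4), Rational(-1, 9)) = Rational(-1, 36))
Function('z')(s) = Mul(Add(-6, s), Add(Rational(1, 13), s)) (Function('z')(s) = Mul(Add(s, Add(Mul(-24, Rational(1, 26)), 1)), Add(-6, s)) = Mul(Add(s, Add(Rational(-12, 13), 1)), Add(-6, s)) = Mul(Add(s, Rational(1, 13)), Add(-6, s)) = Mul(Add(Rational(1, 13), s), Add(-6, s)) = Mul(Add(-6, s), Add(Rational(1, 13), s)))
Add(Function('z')(Function('l')(-3, 3)), Mul(-1, Add(-1643, Mul(-1, 1784)))) = Add(Add(Rational(-6, 13), Pow(Rational(-1, 36), 2), Mul(Rational(-77, 13), Rational(-1, 36))), Mul(-1, Add(-1643, Mul(-1, 1784)))) = Add(Add(Rational(-6, 13), Rational(1, 1296), Rational(77, 468)), Mul(-1, Add(-1643, -1784))) = Add(Rational(-4991, 16848), Mul(-1, -3427)) = Add(Rational(-4991, 16848), 3427) = Rational(57733105, 16848)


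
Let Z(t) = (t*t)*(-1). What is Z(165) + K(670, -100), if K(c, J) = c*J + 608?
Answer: -93617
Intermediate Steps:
K(c, J) = 608 + J*c (K(c, J) = J*c + 608 = 608 + J*c)
Z(t) = -t**2 (Z(t) = t**2*(-1) = -t**2)
Z(165) + K(670, -100) = -1*165**2 + (608 - 100*670) = -1*27225 + (608 - 67000) = -27225 - 66392 = -93617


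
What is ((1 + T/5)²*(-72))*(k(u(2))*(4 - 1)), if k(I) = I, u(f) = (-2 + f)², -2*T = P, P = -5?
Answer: 0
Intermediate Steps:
T = 5/2 (T = -½*(-5) = 5/2 ≈ 2.5000)
((1 + T/5)²*(-72))*(k(u(2))*(4 - 1)) = ((1 + (5/2)/5)²*(-72))*((-2 + 2)²*(4 - 1)) = ((1 + (5/2)*(⅕))²*(-72))*(0²*3) = ((1 + ½)²*(-72))*(0*3) = ((3/2)²*(-72))*0 = ((9/4)*(-72))*0 = -162*0 = 0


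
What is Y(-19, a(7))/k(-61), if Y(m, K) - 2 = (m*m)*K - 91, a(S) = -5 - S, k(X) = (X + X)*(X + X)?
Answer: -4421/14884 ≈ -0.29703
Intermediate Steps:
k(X) = 4*X² (k(X) = (2*X)*(2*X) = 4*X²)
Y(m, K) = -89 + K*m² (Y(m, K) = 2 + ((m*m)*K - 91) = 2 + (m²*K - 91) = 2 + (K*m² - 91) = 2 + (-91 + K*m²) = -89 + K*m²)
Y(-19, a(7))/k(-61) = (-89 + (-5 - 1*7)*(-19)²)/((4*(-61)²)) = (-89 + (-5 - 7)*361)/((4*3721)) = (-89 - 12*361)/14884 = (-89 - 4332)*(1/14884) = -4421*1/14884 = -4421/14884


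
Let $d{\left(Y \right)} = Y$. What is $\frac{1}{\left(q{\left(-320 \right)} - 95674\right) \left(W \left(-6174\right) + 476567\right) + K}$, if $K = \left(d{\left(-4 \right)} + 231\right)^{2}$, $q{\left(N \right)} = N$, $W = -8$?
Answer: $- \frac{1}{50488856717} \approx -1.9806 \cdot 10^{-11}$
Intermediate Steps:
$K = 51529$ ($K = \left(-4 + 231\right)^{2} = 227^{2} = 51529$)
$\frac{1}{\left(q{\left(-320 \right)} - 95674\right) \left(W \left(-6174\right) + 476567\right) + K} = \frac{1}{\left(-320 - 95674\right) \left(\left(-8\right) \left(-6174\right) + 476567\right) + 51529} = \frac{1}{- 95994 \left(49392 + 476567\right) + 51529} = \frac{1}{\left(-95994\right) 525959 + 51529} = \frac{1}{-50488908246 + 51529} = \frac{1}{-50488856717} = - \frac{1}{50488856717}$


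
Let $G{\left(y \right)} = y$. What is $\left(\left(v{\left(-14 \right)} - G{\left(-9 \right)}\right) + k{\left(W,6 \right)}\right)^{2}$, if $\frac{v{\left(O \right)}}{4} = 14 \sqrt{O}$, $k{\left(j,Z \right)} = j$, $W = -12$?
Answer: $\left(3 - 56 i \sqrt{14}\right)^{2} \approx -43895.0 - 1257.2 i$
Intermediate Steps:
$v{\left(O \right)} = 56 \sqrt{O}$ ($v{\left(O \right)} = 4 \cdot 14 \sqrt{O} = 56 \sqrt{O}$)
$\left(\left(v{\left(-14 \right)} - G{\left(-9 \right)}\right) + k{\left(W,6 \right)}\right)^{2} = \left(\left(56 \sqrt{-14} - -9\right) - 12\right)^{2} = \left(\left(56 i \sqrt{14} + 9\right) - 12\right)^{2} = \left(\left(9 + 56 i \sqrt{14}\right) - 12\right)^{2} = \left(-3 + 56 i \sqrt{14}\right)^{2}$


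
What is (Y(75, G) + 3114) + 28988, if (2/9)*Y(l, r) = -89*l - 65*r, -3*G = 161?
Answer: 17762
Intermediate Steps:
G = -161/3 (G = -1/3*161 = -161/3 ≈ -53.667)
Y(l, r) = -801*l/2 - 585*r/2 (Y(l, r) = 9*(-89*l - 65*r)/2 = -801*l/2 - 585*r/2)
(Y(75, G) + 3114) + 28988 = ((-801/2*75 - 585/2*(-161/3)) + 3114) + 28988 = ((-60075/2 + 31395/2) + 3114) + 28988 = (-14340 + 3114) + 28988 = -11226 + 28988 = 17762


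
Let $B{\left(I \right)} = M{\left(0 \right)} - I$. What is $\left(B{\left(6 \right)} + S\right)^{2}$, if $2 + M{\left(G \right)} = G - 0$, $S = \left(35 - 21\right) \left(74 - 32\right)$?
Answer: $336400$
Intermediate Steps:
$S = 588$ ($S = 14 \cdot 42 = 588$)
$M{\left(G \right)} = -2 + G$ ($M{\left(G \right)} = -2 + \left(G - 0\right) = -2 + \left(G + 0\right) = -2 + G$)
$B{\left(I \right)} = -2 - I$ ($B{\left(I \right)} = \left(-2 + 0\right) - I = -2 - I$)
$\left(B{\left(6 \right)} + S\right)^{2} = \left(\left(-2 - 6\right) + 588\right)^{2} = \left(-8 + 588\right)^{2} = 580^{2} = 336400$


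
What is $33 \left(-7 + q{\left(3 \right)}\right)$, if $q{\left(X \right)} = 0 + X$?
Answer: $-132$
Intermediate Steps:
$q{\left(X \right)} = X$
$33 \left(-7 + q{\left(3 \right)}\right) = 33 \left(-7 + 3\right) = 33 \left(-4\right) = -132$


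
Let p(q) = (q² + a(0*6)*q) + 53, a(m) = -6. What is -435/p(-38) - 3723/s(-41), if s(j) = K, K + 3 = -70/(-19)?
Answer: -8135132/1495 ≈ -5441.6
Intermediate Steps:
p(q) = 53 + q² - 6*q (p(q) = (q² - 6*q) + 53 = 53 + q² - 6*q)
K = 13/19 (K = -3 - 70/(-19) = -3 - 70*(-1/19) = -3 + 70/19 = 13/19 ≈ 0.68421)
s(j) = 13/19
-435/p(-38) - 3723/s(-41) = -435/(53 + (-38)² - 6*(-38)) - 3723/13/19 = -435/(53 + 1444 + 228) - 3723*19/13 = -435/1725 - 70737/13 = -435*1/1725 - 70737/13 = -29/115 - 70737/13 = -8135132/1495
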